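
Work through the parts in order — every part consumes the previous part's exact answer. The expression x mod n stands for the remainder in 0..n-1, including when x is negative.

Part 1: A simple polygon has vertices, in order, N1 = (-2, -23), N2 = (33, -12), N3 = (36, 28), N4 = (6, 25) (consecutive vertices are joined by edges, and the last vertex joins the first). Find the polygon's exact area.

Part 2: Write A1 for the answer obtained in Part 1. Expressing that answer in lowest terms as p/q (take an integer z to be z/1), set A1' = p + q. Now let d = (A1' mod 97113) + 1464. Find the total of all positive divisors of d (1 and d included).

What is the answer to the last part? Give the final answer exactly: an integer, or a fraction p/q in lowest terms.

4864

Part 1: cross terms: (-2*-12 - 33*-23)=783, (33*28 - 36*-12)=1356, (36*25 - 6*28)=732, (6*-23 - -2*25)=-88; twice the area = |2783| = 2783; area = 2783/2; answer 2783/2
Part 2: A1 = 2783/2; threaded value p + q = 2785; d = 4249; 4249 = 7 * 607; sigma = (1 + 7) * (1 + 607) = 8 * 608 = 4864; answer 4864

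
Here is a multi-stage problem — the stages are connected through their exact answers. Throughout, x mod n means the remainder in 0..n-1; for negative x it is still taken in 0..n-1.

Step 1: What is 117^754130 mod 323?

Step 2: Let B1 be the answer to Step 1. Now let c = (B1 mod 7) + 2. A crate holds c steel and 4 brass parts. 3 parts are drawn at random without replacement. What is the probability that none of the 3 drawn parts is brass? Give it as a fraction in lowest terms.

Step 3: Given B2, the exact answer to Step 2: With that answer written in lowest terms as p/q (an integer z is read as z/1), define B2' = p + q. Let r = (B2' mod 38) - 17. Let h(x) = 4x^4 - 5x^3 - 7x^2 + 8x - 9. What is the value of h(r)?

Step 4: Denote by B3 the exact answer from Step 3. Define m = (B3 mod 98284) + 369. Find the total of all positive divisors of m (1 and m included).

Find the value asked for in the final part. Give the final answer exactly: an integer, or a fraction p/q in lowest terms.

124992

Step 1: squarings mod 323: 117^1=117, 117^2=123, 117^4=271, 117^8=120, 117^16=188, 117^32=137, 117^64=35, 117^128=256, 117^256=290, 117^512=120, 117^1024=188, 117^2048=137, 117^4096=35, 117^8192=256, 117^16384=290, 117^32768=120, 117^65536=188, 117^131072=137, 117^262144=35, 117^524288=256; 117^754130 = 117^2 * 117^16 * 117^64 * 117^128 * 117^256 * 117^32768 * 117^65536 * 117^131072 * 117^524288 = 123 (mod 323); answer 123
Step 2: B1 = 123; c = 6; total draws C(10,3) = 120; favorable C(6,3) = 20; P = 1/6; answer 1/6
Step 3: B2 = 1/6; threaded value p + q = 7; r = -10; 4*(-10)^4 - 5*(-10)^3 - 7*(-10)^2 + 8*(-10)^1 - 9 = (40000) + (5000) + (-700) + (-80) + (-9) = 44211; answer 44211
Step 4: B3 = 44211; m = 44580; 44580 = 2^2 * 3 * 5 * 743; sigma = (1 + 2 + 4) * (1 + 3) * (1 + 5) * (1 + 743) = 7 * 4 * 6 * 744 = 124992; answer 124992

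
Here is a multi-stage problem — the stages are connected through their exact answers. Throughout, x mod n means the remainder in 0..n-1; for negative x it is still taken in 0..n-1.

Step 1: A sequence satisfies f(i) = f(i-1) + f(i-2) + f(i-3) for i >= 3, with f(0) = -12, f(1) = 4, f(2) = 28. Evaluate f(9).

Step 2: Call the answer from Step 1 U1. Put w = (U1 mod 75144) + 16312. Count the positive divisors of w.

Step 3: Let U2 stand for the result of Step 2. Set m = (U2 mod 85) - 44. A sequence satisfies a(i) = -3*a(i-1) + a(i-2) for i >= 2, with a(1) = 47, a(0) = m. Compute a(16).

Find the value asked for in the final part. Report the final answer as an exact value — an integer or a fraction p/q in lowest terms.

-3152034071

Step 1: f(3) = 1*(28) + 1*(4) + 1*(-12) = 20; iterating: f(3)=20, f(4)=52, f(5)=100, f(6)=172, f(7)=324, f(8)=596, f(9)=1092; answer 1092
Step 2: U1 = 1092; w = 17404; 17404 = 2^2 * 19 * 229; number of divisors = (2+1) * (1+1) * (1+1) = 12; answer 12
Step 3: U2 = 12; m = -32; a(2) = -3*(47) + 1*(-32) = -173; iterating: a(2)=-173, a(3)=566, a(4)=-1871, a(5)=6179, a(6)=-20408, a(7)=67403, a(8)=-222617, a(9)=735254, a(10)=-2428379, a(11)=8020391, a(12)=-26489552, a(13)=87489047, a(14)=-288956693, a(15)=954359126, a(16)=-3152034071; answer -3152034071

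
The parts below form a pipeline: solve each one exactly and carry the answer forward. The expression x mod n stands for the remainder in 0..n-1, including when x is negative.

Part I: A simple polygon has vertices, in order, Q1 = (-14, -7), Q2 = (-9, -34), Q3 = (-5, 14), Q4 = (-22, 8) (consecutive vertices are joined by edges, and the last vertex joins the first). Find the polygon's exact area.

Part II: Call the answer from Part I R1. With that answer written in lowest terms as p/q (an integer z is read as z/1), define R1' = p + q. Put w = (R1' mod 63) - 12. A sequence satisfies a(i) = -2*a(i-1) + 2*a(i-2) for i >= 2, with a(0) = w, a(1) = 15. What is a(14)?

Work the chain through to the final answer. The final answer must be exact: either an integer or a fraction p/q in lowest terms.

Part I: cross terms: (-14*-34 - -9*-7)=413, (-9*14 - -5*-34)=-296, (-5*8 - -22*14)=268, (-22*-7 - -14*8)=266; twice the area = |651| = 651; area = 651/2; answer 651/2
Part II: R1 = 651/2; threaded value p + q = 653; w = 11; a(2) = -2*(15) + 2*(11) = -8; iterating: a(2)=-8, a(3)=46, a(4)=-108, a(5)=308, a(6)=-832, a(7)=2280, a(8)=-6224, a(9)=17008, a(10)=-46464, a(11)=126944, a(12)=-346816, a(13)=947520, a(14)=-2588672; answer -2588672

-2588672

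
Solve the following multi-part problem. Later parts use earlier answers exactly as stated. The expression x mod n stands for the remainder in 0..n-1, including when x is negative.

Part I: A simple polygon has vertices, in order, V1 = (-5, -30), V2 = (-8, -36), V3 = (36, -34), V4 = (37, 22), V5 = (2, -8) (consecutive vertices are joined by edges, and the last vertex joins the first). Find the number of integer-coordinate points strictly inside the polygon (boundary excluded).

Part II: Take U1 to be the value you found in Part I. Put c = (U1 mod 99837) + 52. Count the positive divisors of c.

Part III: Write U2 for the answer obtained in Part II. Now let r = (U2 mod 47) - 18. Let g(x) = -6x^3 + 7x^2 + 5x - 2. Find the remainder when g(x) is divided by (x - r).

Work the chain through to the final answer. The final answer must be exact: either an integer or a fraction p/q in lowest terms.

6648

Part I: cross terms: (-5*-36 - -8*-30)=-60, (-8*-34 - 36*-36)=1568, (36*22 - 37*-34)=2050, (37*-8 - 2*22)=-340, (2*-30 - -5*-8)=-100; twice the area = |3118| = 3118; area = 1559; boundary points = 3 + 2 + 1 + 5 + 1 = 12; strictly interior points = area - boundary/2 + 1 = 1554; answer 1554
Part II: U1 = 1554; c = 1606; 1606 = 2 * 11 * 73; number of divisors = (1+1) * (1+1) * (1+1) = 8; answer 8
Part III: U2 = 8; r = -10; remainder = value at the root: -6*(-10)^3 + 7*(-10)^2 + 5*(-10)^1 - 2 = (6000) + (700) + (-50) + (-2) = 6648; answer 6648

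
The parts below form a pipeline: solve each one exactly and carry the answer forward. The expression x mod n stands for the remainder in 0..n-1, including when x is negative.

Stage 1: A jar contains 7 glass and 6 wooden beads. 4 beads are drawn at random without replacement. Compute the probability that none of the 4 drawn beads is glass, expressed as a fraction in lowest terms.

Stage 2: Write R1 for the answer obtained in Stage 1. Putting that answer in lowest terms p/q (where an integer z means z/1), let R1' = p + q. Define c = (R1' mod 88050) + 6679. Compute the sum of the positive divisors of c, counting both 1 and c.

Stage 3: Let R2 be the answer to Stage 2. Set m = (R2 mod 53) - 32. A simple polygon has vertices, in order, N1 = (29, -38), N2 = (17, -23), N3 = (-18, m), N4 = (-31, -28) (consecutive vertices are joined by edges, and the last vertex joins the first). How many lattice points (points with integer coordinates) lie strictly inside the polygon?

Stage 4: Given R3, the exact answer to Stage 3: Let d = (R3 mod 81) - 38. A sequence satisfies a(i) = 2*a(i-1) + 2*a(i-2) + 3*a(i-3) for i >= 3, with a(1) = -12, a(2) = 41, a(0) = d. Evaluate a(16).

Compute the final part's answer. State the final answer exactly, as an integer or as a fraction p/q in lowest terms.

158941716

Stage 1: total draws C(13,4) = 715; favorable C(6,4) = 15; P = 3/143; answer 3/143
Stage 2: R1 = 3/143; threaded value p + q = 146; c = 6825; 6825 = 3 * 5^2 * 7 * 13; sigma = (1 + 3) * (1 + 5 + 25) * (1 + 7) * (1 + 13) = 4 * 31 * 8 * 14 = 13888; answer 13888
Stage 3: R2 = 13888; m = -30; cross terms: (29*-23 - 17*-38)=-21, (17*-30 - -18*-23)=-924, (-18*-28 - -31*-30)=-426, (-31*-38 - 29*-28)=1990; twice the area = |619| = 619; area = 619/2; boundary points = 3 + 7 + 1 + 10 = 21; strictly interior points = area - boundary/2 + 1 = 300; answer 300
Stage 4: R3 = 300; d = 19; a(3) = 2*(41) + 2*(-12) + 3*(19) = 115; iterating: a(3)=115, a(4)=276, a(5)=905, a(6)=2707, a(7)=8052, a(8)=24233, a(9)=72691, a(10)=218004, a(11)=654089, a(12)=1962259, a(13)=5886708, a(14)=17660201, a(15)=52980595, a(16)=158941716; answer 158941716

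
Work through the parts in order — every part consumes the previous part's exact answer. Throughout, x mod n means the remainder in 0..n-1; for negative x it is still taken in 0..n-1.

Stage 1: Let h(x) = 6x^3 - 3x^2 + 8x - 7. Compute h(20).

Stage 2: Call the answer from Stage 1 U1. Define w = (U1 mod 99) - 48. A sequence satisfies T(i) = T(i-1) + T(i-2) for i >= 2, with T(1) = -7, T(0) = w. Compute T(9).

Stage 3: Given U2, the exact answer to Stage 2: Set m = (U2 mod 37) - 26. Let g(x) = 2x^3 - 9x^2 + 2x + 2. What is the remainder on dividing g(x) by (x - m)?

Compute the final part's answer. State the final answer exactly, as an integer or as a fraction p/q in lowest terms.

-54

Stage 1: 6*(20)^3 - 3*(20)^2 + 8*(20)^1 - 7 = (48000) + (-1200) + (160) + (-7) = 46953; answer 46953
Stage 2: U1 = 46953; w = -21; T(2) = 1*(-7) + 1*(-21) = -28; iterating: T(2)=-28, T(3)=-35, T(4)=-63, T(5)=-98, T(6)=-161, T(7)=-259, T(8)=-420, T(9)=-679; answer -679
Stage 3: U2 = -679; m = -2; remainder = value at the root: 2*(-2)^3 - 9*(-2)^2 + 2*(-2)^1 + 2 = (-16) + (-36) + (-4) + (2) = -54; answer -54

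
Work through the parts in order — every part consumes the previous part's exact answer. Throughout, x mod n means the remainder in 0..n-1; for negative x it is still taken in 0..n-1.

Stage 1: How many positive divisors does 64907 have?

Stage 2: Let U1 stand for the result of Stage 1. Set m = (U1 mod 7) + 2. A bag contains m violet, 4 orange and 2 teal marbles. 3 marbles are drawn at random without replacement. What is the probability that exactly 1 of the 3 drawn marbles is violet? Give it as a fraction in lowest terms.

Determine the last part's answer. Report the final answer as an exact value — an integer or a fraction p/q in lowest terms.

9/22

Stage 1: 64907 = 47 * 1381; number of divisors = (1+1) * (1+1) = 4; answer 4
Stage 2: U1 = 4; m = 6; total draws C(12,3) = 220; favorable C(6,1)*C(6,2) = 90; P = 9/22; answer 9/22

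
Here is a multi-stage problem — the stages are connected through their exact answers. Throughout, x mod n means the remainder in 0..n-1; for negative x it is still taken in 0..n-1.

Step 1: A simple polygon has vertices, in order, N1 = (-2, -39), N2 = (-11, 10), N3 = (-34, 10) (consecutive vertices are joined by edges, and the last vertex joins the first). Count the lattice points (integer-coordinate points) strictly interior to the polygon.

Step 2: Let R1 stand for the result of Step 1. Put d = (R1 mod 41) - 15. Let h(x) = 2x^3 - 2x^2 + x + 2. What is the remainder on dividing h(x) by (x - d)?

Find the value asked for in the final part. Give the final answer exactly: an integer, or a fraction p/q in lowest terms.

102

Step 1: cross terms: (-2*10 - -11*-39)=-449, (-11*10 - -34*10)=230, (-34*-39 - -2*10)=1346; twice the area = |1127| = 1127; area = 1127/2; boundary points = 1 + 23 + 1 = 25; strictly interior points = area - boundary/2 + 1 = 552; answer 552
Step 2: R1 = 552; d = 4; remainder = value at the root: 2*(4)^3 - 2*(4)^2 + 1*(4)^1 + 2 = (128) + (-32) + (4) + (2) = 102; answer 102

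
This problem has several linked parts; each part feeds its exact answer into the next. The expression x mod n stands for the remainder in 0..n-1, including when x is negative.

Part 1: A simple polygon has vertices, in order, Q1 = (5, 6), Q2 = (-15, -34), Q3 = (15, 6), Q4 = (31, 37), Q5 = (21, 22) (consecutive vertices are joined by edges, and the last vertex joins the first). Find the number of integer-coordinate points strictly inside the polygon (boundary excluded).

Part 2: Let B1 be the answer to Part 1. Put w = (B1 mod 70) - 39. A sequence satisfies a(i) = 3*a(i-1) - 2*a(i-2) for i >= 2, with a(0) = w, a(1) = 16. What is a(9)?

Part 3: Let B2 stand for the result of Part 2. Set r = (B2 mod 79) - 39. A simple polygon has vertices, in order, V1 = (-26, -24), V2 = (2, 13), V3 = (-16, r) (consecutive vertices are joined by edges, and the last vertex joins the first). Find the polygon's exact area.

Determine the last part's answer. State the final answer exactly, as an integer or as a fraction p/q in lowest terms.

389

Part 1: cross terms: (5*-34 - -15*6)=-80, (-15*6 - 15*-34)=420, (15*37 - 31*6)=369, (31*22 - 21*37)=-95, (21*6 - 5*22)=16; twice the area = |630| = 630; area = 315; boundary points = 20 + 10 + 1 + 5 + 16 = 52; strictly interior points = area - boundary/2 + 1 = 290; answer 290
Part 2: B1 = 290; w = -29; a(2) = 3*(16) - 2*(-29) = 106; iterating: a(2)=106, a(3)=286, a(4)=646, a(5)=1366, a(6)=2806, a(7)=5686, a(8)=11446, a(9)=22966; answer 22966
Part 3: B2 = 22966; r = 17; cross terms: (-26*13 - 2*-24)=-290, (2*17 - -16*13)=242, (-16*-24 - -26*17)=826; twice the area = |778| = 778; area = 389; answer 389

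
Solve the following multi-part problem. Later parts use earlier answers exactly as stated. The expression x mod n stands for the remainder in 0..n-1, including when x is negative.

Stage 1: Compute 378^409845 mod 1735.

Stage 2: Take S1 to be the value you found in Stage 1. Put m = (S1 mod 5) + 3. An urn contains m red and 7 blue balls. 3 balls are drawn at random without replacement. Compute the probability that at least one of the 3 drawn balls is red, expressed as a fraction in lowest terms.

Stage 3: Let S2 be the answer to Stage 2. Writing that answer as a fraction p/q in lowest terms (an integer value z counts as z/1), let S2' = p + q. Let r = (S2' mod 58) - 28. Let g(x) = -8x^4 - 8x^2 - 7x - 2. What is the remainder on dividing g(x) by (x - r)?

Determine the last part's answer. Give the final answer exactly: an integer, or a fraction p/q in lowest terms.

-229751

Stage 1: squarings mod 1735: 378^1=378, 378^2=614, 378^4=501, 378^8=1161, 378^16=1561, 378^32=781, 378^64=976, 378^128=61, 378^256=251, 378^512=541, 378^1024=1201, 378^2048=616, 378^4096=1226, 378^8192=566, 378^16384=1116, 378^32768=1461, 378^65536=471, 378^131072=1496, 378^262144=1601; 378^409845 = 378^1 * 378^4 * 378^16 * 378^32 * 378^64 * 378^128 * 378^16384 * 378^131072 * 378^262144 = 1508 (mod 1735); answer 1508
Stage 2: S1 = 1508; m = 6; total draws C(13,3) = 286; complement C(7,3) = 35; favorable 286 - 35 = 251; P = 251/286; answer 251/286
Stage 3: S2 = 251/286; threaded value p + q = 537; r = -13; remainder = value at the root: -8*(-13)^4 - 8*(-13)^2 - 7*(-13)^1 - 2 = (-228488) + (-1352) + (91) + (-2) = -229751; answer -229751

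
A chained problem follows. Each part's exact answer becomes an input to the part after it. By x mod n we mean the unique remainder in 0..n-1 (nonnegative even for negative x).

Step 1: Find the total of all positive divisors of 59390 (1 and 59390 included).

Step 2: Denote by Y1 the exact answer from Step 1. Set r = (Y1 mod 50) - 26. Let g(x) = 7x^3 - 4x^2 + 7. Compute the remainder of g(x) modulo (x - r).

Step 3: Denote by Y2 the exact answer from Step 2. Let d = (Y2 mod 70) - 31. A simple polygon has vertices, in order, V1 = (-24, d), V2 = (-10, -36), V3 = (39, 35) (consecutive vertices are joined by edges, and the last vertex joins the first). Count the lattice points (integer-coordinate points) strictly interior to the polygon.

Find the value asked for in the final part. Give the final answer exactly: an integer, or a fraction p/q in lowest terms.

1375

Step 1: 59390 = 2 * 5 * 5939; sigma = (1 + 2) * (1 + 5) * (1 + 5939) = 3 * 6 * 5940 = 106920; answer 106920
Step 2: Y1 = 106920; r = -6; remainder = value at the root: 7*(-6)^3 - 4*(-6)^2 + 7 = (-1512) + (-144) + (7) = -1649; answer -1649
Step 3: Y2 = -1649; d = 0; cross terms: (-24*-36 - -10*0)=864, (-10*35 - 39*-36)=1054, (39*0 - -24*35)=840; twice the area = |2758| = 2758; area = 1379; boundary points = 2 + 1 + 7 = 10; strictly interior points = area - boundary/2 + 1 = 1375; answer 1375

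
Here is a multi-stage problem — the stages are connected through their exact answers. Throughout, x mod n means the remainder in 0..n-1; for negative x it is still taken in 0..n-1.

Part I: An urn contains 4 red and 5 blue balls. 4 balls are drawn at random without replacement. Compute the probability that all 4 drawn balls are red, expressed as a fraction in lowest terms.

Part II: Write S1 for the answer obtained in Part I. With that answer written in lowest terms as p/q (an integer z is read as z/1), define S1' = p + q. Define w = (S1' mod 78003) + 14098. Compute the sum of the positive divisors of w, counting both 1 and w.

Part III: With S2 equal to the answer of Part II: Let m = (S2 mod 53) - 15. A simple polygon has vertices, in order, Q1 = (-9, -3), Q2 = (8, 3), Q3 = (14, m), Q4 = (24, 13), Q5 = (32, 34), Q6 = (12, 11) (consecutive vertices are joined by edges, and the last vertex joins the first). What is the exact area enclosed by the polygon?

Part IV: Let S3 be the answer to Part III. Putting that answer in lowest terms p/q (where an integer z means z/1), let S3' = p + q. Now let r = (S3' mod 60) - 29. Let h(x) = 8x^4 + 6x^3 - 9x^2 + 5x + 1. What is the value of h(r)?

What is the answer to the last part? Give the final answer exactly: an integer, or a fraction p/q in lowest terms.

546641

Part I: total draws C(9,4) = 126; favorable C(4,4) = 1; P = 1/126; answer 1/126
Part II: S1 = 1/126; threaded value p + q = 127; w = 14225; 14225 = 5^2 * 569; sigma = (1 + 5 + 25) * (1 + 569) = 31 * 570 = 17670; answer 17670
Part III: S2 = 17670; m = 6; cross terms: (-9*3 - 8*-3)=-3, (8*6 - 14*3)=6, (14*13 - 24*6)=38, (24*34 - 32*13)=400, (32*11 - 12*34)=-56, (12*-3 - -9*11)=63; twice the area = |448| = 448; area = 224; answer 224
Part IV: S3 = 224; threaded value p + q = 225; r = 16; 8*(16)^4 + 6*(16)^3 - 9*(16)^2 + 5*(16)^1 + 1 = (524288) + (24576) + (-2304) + (80) + (1) = 546641; answer 546641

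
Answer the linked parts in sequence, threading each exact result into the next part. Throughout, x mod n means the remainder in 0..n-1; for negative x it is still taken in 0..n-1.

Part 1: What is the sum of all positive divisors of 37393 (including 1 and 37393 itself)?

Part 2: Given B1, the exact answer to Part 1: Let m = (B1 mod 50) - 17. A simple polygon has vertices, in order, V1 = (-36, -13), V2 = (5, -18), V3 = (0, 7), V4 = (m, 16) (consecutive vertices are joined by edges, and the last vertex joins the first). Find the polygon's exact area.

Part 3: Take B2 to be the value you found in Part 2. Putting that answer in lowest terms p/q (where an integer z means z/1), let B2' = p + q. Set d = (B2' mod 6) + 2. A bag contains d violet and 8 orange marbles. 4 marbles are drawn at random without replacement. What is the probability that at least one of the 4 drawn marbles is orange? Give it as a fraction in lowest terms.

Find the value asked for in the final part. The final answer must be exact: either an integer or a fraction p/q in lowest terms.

Part 1: 37393 = 61 * 613; sigma = (1 + 61) * (1 + 613) = 62 * 614 = 38068; answer 38068
Part 2: B1 = 38068; m = 1; cross terms: (-36*-18 - 5*-13)=713, (5*7 - 0*-18)=35, (0*16 - 1*7)=-7, (1*-13 - -36*16)=563; twice the area = |1304| = 1304; area = 652; answer 652
Part 3: B2 = 652; threaded value p + q = 653; d = 7; total draws C(15,4) = 1365; complement C(7,4) = 35; favorable 1365 - 35 = 1330; P = 38/39; answer 38/39

38/39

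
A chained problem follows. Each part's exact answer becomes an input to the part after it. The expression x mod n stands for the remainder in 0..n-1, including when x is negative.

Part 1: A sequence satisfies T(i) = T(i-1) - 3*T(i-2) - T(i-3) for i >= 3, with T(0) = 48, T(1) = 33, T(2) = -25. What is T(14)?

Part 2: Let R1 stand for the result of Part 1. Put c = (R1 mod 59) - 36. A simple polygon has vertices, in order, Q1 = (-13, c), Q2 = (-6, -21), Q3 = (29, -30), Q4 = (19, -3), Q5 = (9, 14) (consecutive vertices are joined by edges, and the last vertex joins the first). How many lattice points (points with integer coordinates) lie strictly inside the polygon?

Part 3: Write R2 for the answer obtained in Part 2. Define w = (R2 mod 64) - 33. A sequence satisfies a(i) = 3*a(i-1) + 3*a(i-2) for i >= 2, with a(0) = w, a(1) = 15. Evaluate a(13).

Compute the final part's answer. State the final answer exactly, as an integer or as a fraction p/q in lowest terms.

144090495

Part 1: T(3) = 1*(-25) - 3*(33) - 1*(48) = -172; iterating: T(3)=-172, T(4)=-130, T(5)=411, T(6)=973, T(7)=-130, T(8)=-3460, T(9)=-4043, T(10)=6467, T(11)=22056, T(12)=6698, T(13)=-65937, T(14)=-108087; answer -108087
Part 2: R1 = -108087; c = -35; cross terms: (-13*-21 - -6*-35)=63, (-6*-30 - 29*-21)=789, (29*-3 - 19*-30)=483, (19*14 - 9*-3)=293, (9*-35 - -13*14)=-133; twice the area = |1495| = 1495; area = 1495/2; boundary points = 7 + 1 + 1 + 1 + 1 = 11; strictly interior points = area - boundary/2 + 1 = 743; answer 743
Part 3: R2 = 743; w = 6; a(2) = 3*(15) + 3*(6) = 63; iterating: a(2)=63, a(3)=234, a(4)=891, a(5)=3375, a(6)=12798, a(7)=48519, a(8)=183951, a(9)=697410, a(10)=2644083, a(11)=10024479, a(12)=38005686, a(13)=144090495; answer 144090495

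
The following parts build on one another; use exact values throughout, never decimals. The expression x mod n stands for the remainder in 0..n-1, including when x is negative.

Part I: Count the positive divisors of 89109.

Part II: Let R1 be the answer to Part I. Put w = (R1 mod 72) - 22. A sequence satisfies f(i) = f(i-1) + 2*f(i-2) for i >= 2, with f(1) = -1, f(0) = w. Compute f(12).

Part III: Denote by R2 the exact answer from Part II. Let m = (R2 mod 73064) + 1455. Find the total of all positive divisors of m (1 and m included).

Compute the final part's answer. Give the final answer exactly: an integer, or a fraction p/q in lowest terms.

Part I: 89109 = 3^2 * 9901; number of divisors = (2+1) * (1+1) = 6; answer 6
Part II: R1 = 6; w = -16; f(2) = 1*(-1) + 2*(-16) = -33; iterating: f(2)=-33, f(3)=-35, f(4)=-101, f(5)=-171, f(6)=-373, f(7)=-715, f(8)=-1461, f(9)=-2891, f(10)=-5813, f(11)=-11595, f(12)=-23221; answer -23221
Part III: R2 = -23221; m = 51298; 51298 = 2 * 13 * 1973; sigma = (1 + 2) * (1 + 13) * (1 + 1973) = 3 * 14 * 1974 = 82908; answer 82908

82908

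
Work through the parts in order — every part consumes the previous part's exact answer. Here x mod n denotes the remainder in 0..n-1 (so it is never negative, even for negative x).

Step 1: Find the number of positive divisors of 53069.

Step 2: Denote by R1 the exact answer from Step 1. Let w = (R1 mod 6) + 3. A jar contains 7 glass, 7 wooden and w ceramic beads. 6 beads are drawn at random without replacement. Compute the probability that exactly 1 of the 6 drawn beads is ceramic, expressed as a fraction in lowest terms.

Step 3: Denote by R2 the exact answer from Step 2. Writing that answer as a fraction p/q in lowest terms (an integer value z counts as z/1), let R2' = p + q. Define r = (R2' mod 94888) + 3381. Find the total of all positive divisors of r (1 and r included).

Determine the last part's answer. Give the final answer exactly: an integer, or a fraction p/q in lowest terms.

10368

Step 1: 53069 is prime, so its only divisors are 1 and 53069; count = 2; answer 2
Step 2: R1 = 2; w = 5; total draws C(19,6) = 27132; favorable C(5,1)*C(14,5) = 10010; P = 715/1938; answer 715/1938
Step 3: R2 = 715/1938; threaded value p + q = 2653; r = 6034; 6034 = 2 * 7 * 431; sigma = (1 + 2) * (1 + 7) * (1 + 431) = 3 * 8 * 432 = 10368; answer 10368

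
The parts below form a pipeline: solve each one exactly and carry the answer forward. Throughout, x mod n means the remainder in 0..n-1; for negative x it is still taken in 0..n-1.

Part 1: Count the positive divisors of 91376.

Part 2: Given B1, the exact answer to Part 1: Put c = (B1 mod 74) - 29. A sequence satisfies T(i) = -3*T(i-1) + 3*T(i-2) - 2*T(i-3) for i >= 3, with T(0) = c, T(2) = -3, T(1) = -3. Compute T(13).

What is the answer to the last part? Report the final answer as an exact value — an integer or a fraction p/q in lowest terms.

Part 1: 91376 = 2^4 * 5711; number of divisors = (4+1) * (1+1) = 10; answer 10
Part 2: B1 = 10; c = -19; T(3) = -3*(-3) + 3*(-3) - 2*(-19) = 38; iterating: T(3)=38, T(4)=-117, T(5)=471, T(6)=-1840, T(7)=7167, T(8)=-27963, T(9)=109070, T(10)=-425433, T(11)=1659435, T(12)=-6472744, T(13)=25247403; answer 25247403

25247403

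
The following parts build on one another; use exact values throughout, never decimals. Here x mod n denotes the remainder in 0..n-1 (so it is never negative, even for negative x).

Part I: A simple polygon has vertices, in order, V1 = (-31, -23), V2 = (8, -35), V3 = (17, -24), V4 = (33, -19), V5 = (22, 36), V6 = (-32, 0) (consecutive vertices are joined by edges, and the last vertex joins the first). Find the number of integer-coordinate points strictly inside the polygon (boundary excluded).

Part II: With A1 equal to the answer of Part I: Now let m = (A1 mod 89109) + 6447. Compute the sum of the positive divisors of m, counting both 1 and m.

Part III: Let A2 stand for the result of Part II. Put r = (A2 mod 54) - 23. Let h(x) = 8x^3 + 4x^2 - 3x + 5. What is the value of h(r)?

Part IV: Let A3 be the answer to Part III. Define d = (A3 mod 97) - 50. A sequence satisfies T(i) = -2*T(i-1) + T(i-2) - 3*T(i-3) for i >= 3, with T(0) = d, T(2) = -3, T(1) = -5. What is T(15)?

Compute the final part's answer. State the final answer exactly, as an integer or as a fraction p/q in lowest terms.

9919391

Part I: cross terms: (-31*-35 - 8*-23)=1269, (8*-24 - 17*-35)=403, (17*-19 - 33*-24)=469, (33*36 - 22*-19)=1606, (22*0 - -32*36)=1152, (-32*-23 - -31*0)=736; twice the area = |5635| = 5635; area = 5635/2; boundary points = 3 + 1 + 1 + 11 + 18 + 1 = 35; strictly interior points = area - boundary/2 + 1 = 2801; answer 2801
Part II: A1 = 2801; m = 9248; 9248 = 2^5 * 17^2; sigma = (1 + 2 + 4 + 8 + 16 + 32) * (1 + 17 + 289) = 63 * 307 = 19341; answer 19341
Part III: A2 = 19341; r = -14; 8*(-14)^3 + 4*(-14)^2 - 3*(-14)^1 + 5 = (-21952) + (784) + (42) + (5) = -21121; answer -21121
Part IV: A3 = -21121; d = -25; T(3) = -2*(-3) + 1*(-5) - 3*(-25) = 76; iterating: T(3)=76, T(4)=-140, T(5)=365, T(6)=-1098, T(7)=2981, T(8)=-8155, T(9)=22585, T(10)=-62268, T(11)=171586, T(12)=-473195, T(13)=1304780, T(14)=-3597513, T(15)=9919391; answer 9919391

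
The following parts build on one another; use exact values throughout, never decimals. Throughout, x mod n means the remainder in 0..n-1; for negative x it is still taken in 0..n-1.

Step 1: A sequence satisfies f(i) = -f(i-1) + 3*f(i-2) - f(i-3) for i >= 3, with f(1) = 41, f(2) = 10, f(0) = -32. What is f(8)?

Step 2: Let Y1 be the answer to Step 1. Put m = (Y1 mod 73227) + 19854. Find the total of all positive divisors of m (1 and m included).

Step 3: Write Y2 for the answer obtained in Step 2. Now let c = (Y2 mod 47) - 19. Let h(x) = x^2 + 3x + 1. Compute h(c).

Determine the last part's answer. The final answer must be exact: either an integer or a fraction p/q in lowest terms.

Step 1: f(3) = -1*(10) + 3*(41) - 1*(-32) = 145; iterating: f(3)=145, f(4)=-156, f(5)=581, f(6)=-1194, f(7)=3093, f(8)=-7256; answer -7256
Step 2: Y1 = -7256; m = 85825; 85825 = 5^2 * 3433; sigma = (1 + 5 + 25) * (1 + 3433) = 31 * 3434 = 106454; answer 106454
Step 3: Y2 = 106454; c = 27; 1*(27)^2 + 3*(27)^1 + 1 = (729) + (81) + (1) = 811; answer 811

811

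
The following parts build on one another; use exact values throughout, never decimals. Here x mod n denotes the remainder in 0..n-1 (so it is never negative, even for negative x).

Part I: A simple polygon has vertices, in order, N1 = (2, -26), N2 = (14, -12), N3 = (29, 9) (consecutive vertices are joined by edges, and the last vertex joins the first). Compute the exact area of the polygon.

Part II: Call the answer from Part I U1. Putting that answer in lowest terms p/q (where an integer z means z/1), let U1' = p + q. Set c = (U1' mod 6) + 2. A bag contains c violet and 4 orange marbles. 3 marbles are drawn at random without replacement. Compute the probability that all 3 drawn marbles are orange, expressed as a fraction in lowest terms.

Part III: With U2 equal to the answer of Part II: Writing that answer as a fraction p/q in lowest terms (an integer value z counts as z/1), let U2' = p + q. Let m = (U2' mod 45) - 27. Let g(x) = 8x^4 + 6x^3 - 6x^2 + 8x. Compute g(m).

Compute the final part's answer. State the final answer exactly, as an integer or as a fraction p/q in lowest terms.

2368

Part I: cross terms: (2*-12 - 14*-26)=340, (14*9 - 29*-12)=474, (29*-26 - 2*9)=-772; twice the area = |42| = 42; area = 21; answer 21
Part II: U1 = 21; threaded value p + q = 22; c = 6; total draws C(10,3) = 120; favorable C(4,3) = 4; P = 1/30; answer 1/30
Part III: U2 = 1/30; threaded value p + q = 31; m = 4; 8*(4)^4 + 6*(4)^3 - 6*(4)^2 + 8*(4)^1 = (2048) + (384) + (-96) + (32) = 2368; answer 2368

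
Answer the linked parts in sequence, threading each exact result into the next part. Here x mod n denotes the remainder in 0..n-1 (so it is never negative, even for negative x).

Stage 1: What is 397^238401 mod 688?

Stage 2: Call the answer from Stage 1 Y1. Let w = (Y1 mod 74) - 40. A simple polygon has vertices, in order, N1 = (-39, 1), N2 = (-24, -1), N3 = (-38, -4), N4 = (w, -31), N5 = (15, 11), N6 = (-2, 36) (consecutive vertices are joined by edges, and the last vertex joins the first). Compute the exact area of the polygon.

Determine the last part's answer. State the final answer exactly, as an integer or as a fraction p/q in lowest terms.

Stage 1: squarings mod 688: 397^1=397, 397^2=57, 397^4=497, 397^8=17, 397^16=289, 397^32=273, 397^64=225, 397^128=401, 397^256=497, 397^512=17, 397^1024=289, 397^2048=273, 397^4096=225, 397^8192=401, 397^16384=497, 397^32768=17, 397^65536=289, 397^131072=273; 397^238401 = 397^1 * 397^64 * 397^256 * 397^512 * 397^8192 * 397^32768 * 397^65536 * 397^131072 = 557 (mod 688); answer 557
Stage 2: Y1 = 557; w = -1; cross terms: (-39*-1 - -24*1)=63, (-24*-4 - -38*-1)=58, (-38*-31 - -1*-4)=1174, (-1*11 - 15*-31)=454, (15*36 - -2*11)=562, (-2*1 - -39*36)=1402; twice the area = |3713| = 3713; area = 3713/2; answer 3713/2

3713/2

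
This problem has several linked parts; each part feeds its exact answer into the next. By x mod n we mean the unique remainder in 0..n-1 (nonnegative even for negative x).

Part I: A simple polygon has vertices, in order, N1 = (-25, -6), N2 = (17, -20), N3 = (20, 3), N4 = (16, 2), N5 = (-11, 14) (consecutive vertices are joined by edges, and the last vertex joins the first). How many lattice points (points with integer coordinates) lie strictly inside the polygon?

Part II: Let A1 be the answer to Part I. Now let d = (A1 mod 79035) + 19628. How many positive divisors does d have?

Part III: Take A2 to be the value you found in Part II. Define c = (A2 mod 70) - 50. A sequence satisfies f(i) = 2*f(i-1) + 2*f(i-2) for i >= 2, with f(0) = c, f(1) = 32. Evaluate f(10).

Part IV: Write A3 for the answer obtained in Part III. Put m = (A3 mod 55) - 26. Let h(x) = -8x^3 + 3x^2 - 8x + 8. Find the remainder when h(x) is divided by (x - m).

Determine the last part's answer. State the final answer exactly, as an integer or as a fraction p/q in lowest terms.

-1660

Part I: cross terms: (-25*-20 - 17*-6)=602, (17*3 - 20*-20)=451, (20*2 - 16*3)=-8, (16*14 - -11*2)=246, (-11*-6 - -25*14)=416; twice the area = |1707| = 1707; area = 1707/2; boundary points = 14 + 1 + 1 + 3 + 2 = 21; strictly interior points = area - boundary/2 + 1 = 844; answer 844
Part II: A1 = 844; d = 20472; 20472 = 2^3 * 3 * 853; number of divisors = (3+1) * (1+1) * (1+1) = 16; answer 16
Part III: A2 = 16; c = -34; f(2) = 2*(32) + 2*(-34) = -4; iterating: f(2)=-4, f(3)=56, f(4)=104, f(5)=320, f(6)=848, f(7)=2336, f(8)=6368, f(9)=17408, f(10)=47552; answer 47552
Part IV: A3 = 47552; m = 6; remainder = value at the root: -8*(6)^3 + 3*(6)^2 - 8*(6)^1 + 8 = (-1728) + (108) + (-48) + (8) = -1660; answer -1660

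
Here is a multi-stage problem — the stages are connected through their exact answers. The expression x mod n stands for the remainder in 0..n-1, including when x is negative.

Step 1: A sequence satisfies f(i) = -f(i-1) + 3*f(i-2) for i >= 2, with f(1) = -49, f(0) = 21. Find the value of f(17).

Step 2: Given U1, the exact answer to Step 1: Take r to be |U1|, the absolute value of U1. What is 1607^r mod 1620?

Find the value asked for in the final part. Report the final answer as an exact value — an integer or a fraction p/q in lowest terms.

1021

Step 1: f(2) = -1*(-49) + 3*(21) = 112; iterating: f(2)=112, f(3)=-259, f(4)=595, f(5)=-1372, f(6)=3157, f(7)=-7273, f(8)=16744, f(9)=-38563, f(10)=88795, f(11)=-204484, f(12)=470869, f(13)=-1084321, f(14)=2496928, f(15)=-5749891, f(16)=13240675, f(17)=-30490348; answer -30490348
Step 2: U1 = -30490348; r = 30490348; squarings mod 1620: 1607^1=1607, 1607^2=169, 1607^4=1021, 1607^8=781, 1607^16=841, 1607^32=961, 1607^64=121, 1607^128=61, 1607^256=481, 1607^512=1321, 1607^1024=301, 1607^2048=1501, 1607^4096=1201, 1607^8192=601, 1607^16384=1561, 1607^32768=241, 1607^65536=1381, 1607^131072=421, 1607^262144=661, 1607^524288=1141, 1607^1048576=1021, 1607^2097152=781, 1607^4194304=841, 1607^8388608=961, 1607^16777216=121; 1607^30490348 = 1607^4 * 1607^8 * 1607^32 * 1607^64 * 1607^128 * 1607^512 * 1607^1024 * 1607^2048 * 1607^4096 * 1607^8192 * 1607^65536 * 1607^1048576 * 1607^4194304 * 1607^8388608 * 1607^16777216 = 1021 (mod 1620); answer 1021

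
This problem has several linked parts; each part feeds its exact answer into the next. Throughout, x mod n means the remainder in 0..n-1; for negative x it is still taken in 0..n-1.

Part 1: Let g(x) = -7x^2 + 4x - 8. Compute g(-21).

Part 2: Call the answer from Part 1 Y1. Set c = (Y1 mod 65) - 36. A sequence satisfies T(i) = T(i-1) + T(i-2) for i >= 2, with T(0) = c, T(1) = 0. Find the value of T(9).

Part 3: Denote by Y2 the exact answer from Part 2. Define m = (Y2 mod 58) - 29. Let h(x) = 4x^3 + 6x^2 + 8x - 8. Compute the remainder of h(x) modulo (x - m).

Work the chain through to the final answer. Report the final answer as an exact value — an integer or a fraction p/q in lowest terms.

-34574

Part 1: -7*(-21)^2 + 4*(-21)^1 - 8 = (-3087) + (-84) + (-8) = -3179; answer -3179
Part 2: Y1 = -3179; c = -30; T(2) = 1*(0) + 1*(-30) = -30; iterating: T(2)=-30, T(3)=-30, T(4)=-60, T(5)=-90, T(6)=-150, T(7)=-240, T(8)=-390, T(9)=-630; answer -630
Part 3: Y2 = -630; m = -21; remainder = value at the root: 4*(-21)^3 + 6*(-21)^2 + 8*(-21)^1 - 8 = (-37044) + (2646) + (-168) + (-8) = -34574; answer -34574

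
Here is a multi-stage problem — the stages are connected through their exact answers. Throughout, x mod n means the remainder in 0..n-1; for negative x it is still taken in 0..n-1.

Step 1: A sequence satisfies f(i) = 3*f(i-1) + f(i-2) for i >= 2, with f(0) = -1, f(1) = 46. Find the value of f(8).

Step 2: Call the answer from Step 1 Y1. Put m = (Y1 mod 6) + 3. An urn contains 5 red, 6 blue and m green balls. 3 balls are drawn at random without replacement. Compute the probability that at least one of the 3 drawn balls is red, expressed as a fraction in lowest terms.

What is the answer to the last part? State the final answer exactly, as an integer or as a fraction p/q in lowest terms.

Step 1: f(2) = 3*(46) + 1*(-1) = 137; iterating: f(2)=137, f(3)=457, f(4)=1508, f(5)=4981, f(6)=16451, f(7)=54334, f(8)=179453; answer 179453
Step 2: Y1 = 179453; m = 8; total draws C(19,3) = 969; complement C(14,3) = 364; favorable 969 - 364 = 605; P = 605/969; answer 605/969

605/969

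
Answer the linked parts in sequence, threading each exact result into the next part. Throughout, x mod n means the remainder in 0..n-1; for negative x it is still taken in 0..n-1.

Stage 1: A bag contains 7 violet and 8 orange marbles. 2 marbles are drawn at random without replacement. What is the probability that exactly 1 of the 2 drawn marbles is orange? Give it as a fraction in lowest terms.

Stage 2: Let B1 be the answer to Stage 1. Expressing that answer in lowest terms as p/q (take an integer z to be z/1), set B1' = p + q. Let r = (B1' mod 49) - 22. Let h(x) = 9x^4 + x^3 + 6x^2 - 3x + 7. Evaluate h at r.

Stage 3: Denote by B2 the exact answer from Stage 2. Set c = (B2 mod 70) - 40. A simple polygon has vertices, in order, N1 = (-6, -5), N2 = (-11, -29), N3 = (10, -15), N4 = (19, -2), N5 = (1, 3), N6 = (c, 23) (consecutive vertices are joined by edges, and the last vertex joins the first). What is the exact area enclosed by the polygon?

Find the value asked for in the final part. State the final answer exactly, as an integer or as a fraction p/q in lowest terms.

Stage 1: total draws C(15,2) = 105; favorable C(8,1)*C(7,1) = 56; P = 8/15; answer 8/15
Stage 2: B1 = 8/15; threaded value p + q = 23; r = 1; 9*(1)^4 + 1*(1)^3 + 6*(1)^2 - 3*(1)^1 + 7 = (9) + (1) + (6) + (-3) + (7) = 20; answer 20
Stage 3: B2 = 20; c = -20; cross terms: (-6*-29 - -11*-5)=119, (-11*-15 - 10*-29)=455, (10*-2 - 19*-15)=265, (19*3 - 1*-2)=59, (1*23 - -20*3)=83, (-20*-5 - -6*23)=238; twice the area = |1219| = 1219; area = 1219/2; answer 1219/2

1219/2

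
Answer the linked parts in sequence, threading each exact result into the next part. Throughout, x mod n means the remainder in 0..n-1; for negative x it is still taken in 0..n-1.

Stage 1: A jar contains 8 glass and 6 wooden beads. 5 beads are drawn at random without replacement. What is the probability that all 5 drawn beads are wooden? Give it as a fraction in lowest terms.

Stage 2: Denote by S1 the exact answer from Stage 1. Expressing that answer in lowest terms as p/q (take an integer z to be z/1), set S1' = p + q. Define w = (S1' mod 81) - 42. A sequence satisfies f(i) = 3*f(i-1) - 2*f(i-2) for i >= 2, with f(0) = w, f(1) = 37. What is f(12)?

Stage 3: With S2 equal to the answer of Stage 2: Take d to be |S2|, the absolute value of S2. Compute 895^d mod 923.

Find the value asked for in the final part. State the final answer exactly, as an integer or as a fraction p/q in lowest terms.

45

Stage 1: total draws C(14,5) = 2002; favorable C(6,5) = 6; P = 3/1001; answer 3/1001
Stage 2: S1 = 3/1001; threaded value p + q = 1004; w = -10; f(2) = 3*(37) - 2*(-10) = 131; iterating: f(2)=131, f(3)=319, f(4)=695, f(5)=1447, f(6)=2951, f(7)=5959, f(8)=11975, f(9)=24007, f(10)=48071, f(11)=96199, f(12)=192455; answer 192455
Stage 3: S2 = 192455; d = 192455; squarings mod 923: 895^1=895, 895^2=784, 895^4=861, 895^8=152, 895^16=29, 895^32=841, 895^64=263, 895^128=867, 895^256=367, 895^512=854, 895^1024=146, 895^2048=87, 895^4096=185, 895^8192=74, 895^16384=861, 895^32768=152, 895^65536=29, 895^131072=841; 895^192455 = 895^1 * 895^2 * 895^4 * 895^64 * 895^128 * 895^256 * 895^512 * 895^1024 * 895^2048 * 895^8192 * 895^16384 * 895^32768 * 895^131072 = 45 (mod 923); answer 45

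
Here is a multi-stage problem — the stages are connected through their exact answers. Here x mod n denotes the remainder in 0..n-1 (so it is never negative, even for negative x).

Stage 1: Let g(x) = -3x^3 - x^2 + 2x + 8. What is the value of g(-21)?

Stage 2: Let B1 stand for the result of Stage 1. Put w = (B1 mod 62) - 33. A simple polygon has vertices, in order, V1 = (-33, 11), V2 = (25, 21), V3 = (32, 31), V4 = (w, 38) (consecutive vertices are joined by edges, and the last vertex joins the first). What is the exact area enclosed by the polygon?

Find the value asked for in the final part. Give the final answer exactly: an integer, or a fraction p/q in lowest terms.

Stage 1: -3*(-21)^3 - 1*(-21)^2 + 2*(-21)^1 + 8 = (27783) + (-441) + (-42) + (8) = 27308; answer 27308
Stage 2: B1 = 27308; w = -5; cross terms: (-33*21 - 25*11)=-968, (25*31 - 32*21)=103, (32*38 - -5*31)=1371, (-5*11 - -33*38)=1199; twice the area = |1705| = 1705; area = 1705/2; answer 1705/2

1705/2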